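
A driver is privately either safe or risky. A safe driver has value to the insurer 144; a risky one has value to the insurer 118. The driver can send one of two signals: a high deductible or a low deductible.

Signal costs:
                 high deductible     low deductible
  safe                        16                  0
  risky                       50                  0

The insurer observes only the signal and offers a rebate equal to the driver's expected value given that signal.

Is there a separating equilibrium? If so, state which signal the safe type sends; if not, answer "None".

high deductible

Try safe → high deductible, risky → low deductible:
  If types separate, high deductible earns payment 144 and low deductible earns 118.
  Safe: high deductible gives 144 − 16 = 128; low deductible gives 118 − 0 = 118. No deviation. ✓
  Risky: low deductible gives 118 − 0 = 118; high deductible gives 144 − 50 = 94. No deviation. ✓
Both hold — the safe type sends high deductible.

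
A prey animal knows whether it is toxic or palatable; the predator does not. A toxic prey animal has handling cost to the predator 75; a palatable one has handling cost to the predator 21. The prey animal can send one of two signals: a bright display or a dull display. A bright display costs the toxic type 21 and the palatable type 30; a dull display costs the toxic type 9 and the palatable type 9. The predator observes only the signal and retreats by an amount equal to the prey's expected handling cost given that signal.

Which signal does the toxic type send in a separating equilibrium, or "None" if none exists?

None

Try toxic → bright display, palatable → dull display:
  If types separate, bright display earns payment 75 and dull display earns 21.
  Toxic: bright display gives 75 − 21 = 54; dull display gives 21 − 9 = 12. No deviation. ✓
  Palatable: dull display gives 21 − 9 = 12; bright display gives 75 − 30 = 45. Would deviate. ✗
Try toxic → dull display, palatable → bright display:
  If types separate, dull display earns payment 75 and bright display earns 21.
  Toxic: dull display gives 75 − 9 = 66; bright display gives 21 − 21 = 0. No deviation. ✓
  Palatable: bright display gives 21 − 30 = -9; dull display gives 75 − 9 = 66. Would deviate. ✗
Neither assignment is incentive-compatible.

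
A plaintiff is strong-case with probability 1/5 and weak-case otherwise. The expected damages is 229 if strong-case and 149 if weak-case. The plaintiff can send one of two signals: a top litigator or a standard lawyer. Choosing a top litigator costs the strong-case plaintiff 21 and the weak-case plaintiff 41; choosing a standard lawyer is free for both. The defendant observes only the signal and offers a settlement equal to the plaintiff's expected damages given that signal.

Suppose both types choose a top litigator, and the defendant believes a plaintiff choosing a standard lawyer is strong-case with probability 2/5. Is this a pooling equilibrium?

At the pooled signal (top litigator) the defendant holds the prior 1/5 and pays 1/5·229 + 4/5·149 = 165. Off-path (standard lawyer) belief 2/5 gives 2/5·229 + 3/5·149 = 181.
Strong-case: top litigator gives 165 − 21 = 144; standard lawyer gives 181 − 0 = 181. Deviates. ✗
Weak-case: top litigator gives 165 − 41 = 124; standard lawyer gives 181 − 0 = 181. Deviates. ✗

No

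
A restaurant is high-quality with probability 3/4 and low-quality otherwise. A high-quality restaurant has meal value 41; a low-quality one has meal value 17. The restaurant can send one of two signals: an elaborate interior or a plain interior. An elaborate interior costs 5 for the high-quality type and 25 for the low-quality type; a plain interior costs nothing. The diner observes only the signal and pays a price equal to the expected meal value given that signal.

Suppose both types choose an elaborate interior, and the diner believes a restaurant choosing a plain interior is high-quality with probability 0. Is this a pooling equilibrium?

At the pooled signal (elaborate interior) the diner holds the prior 3/4 and pays 3/4·41 + 1/4·17 = 35. Off-path (plain interior) belief 0 gives 0·41 + 1·17 = 17.
High-quality: elaborate interior gives 35 − 5 = 30; plain interior gives 17 − 0 = 17. Stays. ✓
Low-quality: elaborate interior gives 35 − 25 = 10; plain interior gives 17 − 0 = 17. Deviates. ✗

No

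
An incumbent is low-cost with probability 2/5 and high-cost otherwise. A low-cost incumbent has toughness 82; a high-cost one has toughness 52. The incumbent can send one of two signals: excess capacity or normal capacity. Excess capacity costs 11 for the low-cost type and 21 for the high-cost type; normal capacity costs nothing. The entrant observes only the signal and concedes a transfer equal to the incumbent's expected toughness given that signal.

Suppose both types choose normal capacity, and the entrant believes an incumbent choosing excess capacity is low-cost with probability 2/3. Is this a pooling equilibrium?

On the equilibrium path (normal capacity) the entrant holds the prior 2/5 and pays 2/5·82 + 3/5·52 = 64. Off-path (excess capacity) belief 2/3 gives 2/3·82 + 1/3·52 = 72.
Low-cost: normal capacity gives 64 − 0 = 64; excess capacity gives 72 − 11 = 61. Stays. ✓
High-cost: normal capacity gives 64 − 0 = 64; excess capacity gives 72 − 21 = 51. Stays. ✓
Beliefs are Bayes-consistent on-path and both types best-respond.

Yes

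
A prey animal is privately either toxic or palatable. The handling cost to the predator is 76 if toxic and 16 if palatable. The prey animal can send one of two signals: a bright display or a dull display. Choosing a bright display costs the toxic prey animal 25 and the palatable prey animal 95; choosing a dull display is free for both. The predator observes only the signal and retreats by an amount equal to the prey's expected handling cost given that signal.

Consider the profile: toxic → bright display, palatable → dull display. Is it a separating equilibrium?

Yes

If types separate, bright display earns payment 76 and dull display earns 16.
Toxic: bright display gives 76 − 25 = 51; dull display gives 16 − 0 = 16. No deviation. ✓
Palatable: dull display gives 16 − 0 = 16; bright display gives 76 − 95 = -19. No deviation. ✓
Both incentive constraints hold.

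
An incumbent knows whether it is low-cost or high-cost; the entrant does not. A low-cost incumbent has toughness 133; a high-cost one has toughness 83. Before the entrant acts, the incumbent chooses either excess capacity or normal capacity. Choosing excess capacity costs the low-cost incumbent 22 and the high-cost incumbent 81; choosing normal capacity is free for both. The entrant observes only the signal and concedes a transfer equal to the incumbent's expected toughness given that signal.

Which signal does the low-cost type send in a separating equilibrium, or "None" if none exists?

Try low-cost → excess capacity, high-cost → normal capacity:
  If types separate, excess capacity earns payment 133 and normal capacity earns 83.
  Low-cost: excess capacity gives 133 − 22 = 111; normal capacity gives 83 − 0 = 83. No deviation. ✓
  High-cost: normal capacity gives 83 − 0 = 83; excess capacity gives 133 − 81 = 52. No deviation. ✓
Both hold — the low-cost type sends excess capacity.

excess capacity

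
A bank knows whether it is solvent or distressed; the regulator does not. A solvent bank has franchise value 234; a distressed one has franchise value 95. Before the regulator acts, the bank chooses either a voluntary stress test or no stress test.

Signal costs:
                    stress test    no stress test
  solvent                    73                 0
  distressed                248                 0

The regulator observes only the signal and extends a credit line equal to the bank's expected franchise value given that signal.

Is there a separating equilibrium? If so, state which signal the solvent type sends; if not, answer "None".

Try solvent → stress test, distressed → no stress test:
  If types separate, stress test earns payment 234 and no stress test earns 95.
  Solvent: stress test gives 234 − 73 = 161; no stress test gives 95 − 0 = 95. No deviation. ✓
  Distressed: no stress test gives 95 − 0 = 95; stress test gives 234 − 248 = -14. No deviation. ✓
Both hold — the solvent type sends stress test.

stress test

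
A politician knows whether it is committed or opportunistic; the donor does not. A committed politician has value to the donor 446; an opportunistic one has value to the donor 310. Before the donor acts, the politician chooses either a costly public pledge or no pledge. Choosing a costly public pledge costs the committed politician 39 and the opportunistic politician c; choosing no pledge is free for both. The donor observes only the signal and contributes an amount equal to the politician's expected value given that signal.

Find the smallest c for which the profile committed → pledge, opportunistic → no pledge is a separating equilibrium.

136

Under separation: pledge → committed (pays 446); no pledge → opportunistic (pays 310).
Committed: 446 − 39 = 407 ≥ 310 − 0 = 310. Holds regardless of c. ✓
Opportunistic: 310 − 0 ≥ 446 − c, so c ≥ 446 − 310 = 136.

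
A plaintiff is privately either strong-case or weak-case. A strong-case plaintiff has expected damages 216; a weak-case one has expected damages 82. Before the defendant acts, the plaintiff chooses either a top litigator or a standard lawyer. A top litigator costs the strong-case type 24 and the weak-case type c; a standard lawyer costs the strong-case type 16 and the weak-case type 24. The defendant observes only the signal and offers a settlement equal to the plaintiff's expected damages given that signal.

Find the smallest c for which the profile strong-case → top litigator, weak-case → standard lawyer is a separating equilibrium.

Under separation: top litigator → strong-case (pays 216); standard lawyer → weak-case (pays 82).
Strong-case: 216 − 24 = 192 ≥ 82 − 16 = 66. Holds regardless of c. ✓
Weak-case: 82 − 24 ≥ 216 − c, so c ≥ 216 − 58 = 158.

158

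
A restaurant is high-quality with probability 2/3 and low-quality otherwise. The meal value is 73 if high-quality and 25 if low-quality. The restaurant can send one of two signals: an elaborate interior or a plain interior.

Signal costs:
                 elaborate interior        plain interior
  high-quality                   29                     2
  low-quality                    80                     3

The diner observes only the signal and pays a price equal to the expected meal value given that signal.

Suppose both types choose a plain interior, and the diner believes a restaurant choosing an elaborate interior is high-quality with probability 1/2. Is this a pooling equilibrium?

Yes

At the pooled signal (plain interior) the diner holds the prior 2/3 and pays 2/3·73 + 1/3·25 = 57. Off-path (elaborate interior) belief 1/2 gives 1/2·73 + 1/2·25 = 49.
High-quality: plain interior gives 57 − 2 = 55; elaborate interior gives 49 − 29 = 20. Stays. ✓
Low-quality: plain interior gives 57 − 3 = 54; elaborate interior gives 49 − 80 = -31. Stays. ✓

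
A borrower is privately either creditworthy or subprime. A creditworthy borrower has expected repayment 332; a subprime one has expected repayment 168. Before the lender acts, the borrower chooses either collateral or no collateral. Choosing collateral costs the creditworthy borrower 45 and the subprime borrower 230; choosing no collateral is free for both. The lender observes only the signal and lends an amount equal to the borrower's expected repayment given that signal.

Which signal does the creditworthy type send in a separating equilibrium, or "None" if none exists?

Try creditworthy → collateral, subprime → no collateral:
  If types separate, collateral earns payment 332 and no collateral earns 168.
  Creditworthy: collateral gives 332 − 45 = 287; no collateral gives 168 − 0 = 168. No deviation. ✓
  Subprime: no collateral gives 168 − 0 = 168; collateral gives 332 − 230 = 102. No deviation. ✓
Both hold — the creditworthy type sends collateral.

collateral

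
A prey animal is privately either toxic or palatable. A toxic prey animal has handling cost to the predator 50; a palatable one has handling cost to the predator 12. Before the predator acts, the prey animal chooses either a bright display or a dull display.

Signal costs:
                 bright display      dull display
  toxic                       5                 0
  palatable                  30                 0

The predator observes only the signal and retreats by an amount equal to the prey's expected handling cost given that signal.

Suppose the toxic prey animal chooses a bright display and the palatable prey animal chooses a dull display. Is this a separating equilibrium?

If types separate, bright display earns payment 50 and dull display earns 12.
Toxic: bright display gives 50 − 5 = 45; dull display gives 12 − 0 = 12. No deviation. ✓
Palatable: dull display gives 12 − 0 = 12; bright display gives 50 − 30 = 20. Would deviate. ✗

No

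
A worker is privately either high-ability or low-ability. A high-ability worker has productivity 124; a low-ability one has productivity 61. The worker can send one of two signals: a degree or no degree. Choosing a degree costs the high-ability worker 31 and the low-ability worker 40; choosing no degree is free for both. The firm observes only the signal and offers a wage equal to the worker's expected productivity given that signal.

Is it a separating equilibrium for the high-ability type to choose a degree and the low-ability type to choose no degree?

No

If types separate, degree earns payment 124 and no degree earns 61.
High-ability: degree gives 124 − 31 = 93; no degree gives 61 − 0 = 61. No deviation. ✓
Low-ability: no degree gives 61 − 0 = 61; degree gives 124 − 40 = 84. Would deviate. ✗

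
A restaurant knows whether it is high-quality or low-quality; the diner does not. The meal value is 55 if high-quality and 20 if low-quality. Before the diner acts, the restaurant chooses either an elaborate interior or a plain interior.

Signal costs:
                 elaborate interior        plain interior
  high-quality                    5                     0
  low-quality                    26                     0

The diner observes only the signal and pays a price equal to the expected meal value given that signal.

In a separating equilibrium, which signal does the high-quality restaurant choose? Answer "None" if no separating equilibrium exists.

None

Try high-quality → elaborate interior, low-quality → plain interior:
  If types separate, elaborate interior earns payment 55 and plain interior earns 20.
  High-quality: elaborate interior gives 55 − 5 = 50; plain interior gives 20 − 0 = 20. No deviation. ✓
  Low-quality: plain interior gives 20 − 0 = 20; elaborate interior gives 55 − 26 = 29. Would deviate. ✗
Try high-quality → plain interior, low-quality → elaborate interior:
  If types separate, plain interior earns payment 55 and elaborate interior earns 20.
  High-quality: plain interior gives 55 − 0 = 55; elaborate interior gives 20 − 5 = 15. No deviation. ✓
  Low-quality: elaborate interior gives 20 − 26 = -6; plain interior gives 55 − 0 = 55. Would deviate. ✗
Neither assignment is incentive-compatible.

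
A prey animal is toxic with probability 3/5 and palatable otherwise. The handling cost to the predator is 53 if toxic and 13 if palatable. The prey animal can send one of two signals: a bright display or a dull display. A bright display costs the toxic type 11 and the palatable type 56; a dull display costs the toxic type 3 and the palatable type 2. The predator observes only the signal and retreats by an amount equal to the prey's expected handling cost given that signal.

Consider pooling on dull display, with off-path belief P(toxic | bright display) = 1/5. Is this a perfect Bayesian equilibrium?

Yes

At the pooled signal (dull display) the predator holds the prior 3/5 and pays 3/5·53 + 2/5·13 = 37. Off-path (bright display) belief 1/5 gives 1/5·53 + 4/5·13 = 21.
Toxic: dull display gives 37 − 3 = 34; bright display gives 21 − 11 = 10. Stays. ✓
Palatable: dull display gives 37 − 2 = 35; bright display gives 21 − 56 = -35. Stays. ✓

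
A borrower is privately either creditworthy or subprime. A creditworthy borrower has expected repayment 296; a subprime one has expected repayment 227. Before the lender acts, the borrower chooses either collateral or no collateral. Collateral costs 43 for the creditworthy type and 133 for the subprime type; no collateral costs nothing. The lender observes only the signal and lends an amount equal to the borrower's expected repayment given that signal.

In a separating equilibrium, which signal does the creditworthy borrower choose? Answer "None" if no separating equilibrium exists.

Try creditworthy → collateral, subprime → no collateral:
  If types separate, collateral earns payment 296 and no collateral earns 227.
  Creditworthy: collateral gives 296 − 43 = 253; no collateral gives 227 − 0 = 227. No deviation. ✓
  Subprime: no collateral gives 227 − 0 = 227; collateral gives 296 − 133 = 163. No deviation. ✓
Both hold — the creditworthy type sends collateral.

collateral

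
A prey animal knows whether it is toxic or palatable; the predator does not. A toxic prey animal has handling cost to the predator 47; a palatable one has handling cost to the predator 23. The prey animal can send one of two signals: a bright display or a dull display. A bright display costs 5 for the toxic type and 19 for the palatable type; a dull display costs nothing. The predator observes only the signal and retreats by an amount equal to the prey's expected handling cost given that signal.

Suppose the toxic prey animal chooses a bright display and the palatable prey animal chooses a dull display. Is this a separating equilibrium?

If types separate, bright display earns payment 47 and dull display earns 23.
Toxic: bright display gives 47 − 5 = 42; dull display gives 23 − 0 = 23. No deviation. ✓
Palatable: dull display gives 23 − 0 = 23; bright display gives 47 − 19 = 28. Would deviate. ✗

No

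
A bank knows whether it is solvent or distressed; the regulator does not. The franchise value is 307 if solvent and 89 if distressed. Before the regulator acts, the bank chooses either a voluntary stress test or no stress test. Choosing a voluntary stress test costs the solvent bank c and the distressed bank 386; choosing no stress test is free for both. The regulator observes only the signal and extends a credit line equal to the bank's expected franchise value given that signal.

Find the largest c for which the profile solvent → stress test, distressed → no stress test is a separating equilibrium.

218

Under separation: stress test → solvent (pays 307); no stress test → distressed (pays 89).
Distressed: 89 − 0 = 89 ≥ 307 − 386 = -79. Holds regardless of c. ✓
Solvent: 307 − c ≥ 89 − 0, so c ≤ 307 − 89 = 218.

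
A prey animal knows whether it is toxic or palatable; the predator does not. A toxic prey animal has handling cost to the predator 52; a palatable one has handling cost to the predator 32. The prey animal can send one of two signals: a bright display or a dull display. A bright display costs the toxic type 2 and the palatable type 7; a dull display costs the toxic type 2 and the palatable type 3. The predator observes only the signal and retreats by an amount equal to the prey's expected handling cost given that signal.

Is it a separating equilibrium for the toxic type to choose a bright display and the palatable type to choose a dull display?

If types separate, bright display earns payment 52 and dull display earns 32.
Toxic: bright display gives 52 − 2 = 50; dull display gives 32 − 2 = 30. No deviation. ✓
Palatable: dull display gives 32 − 3 = 29; bright display gives 52 − 7 = 45. Would deviate. ✗

No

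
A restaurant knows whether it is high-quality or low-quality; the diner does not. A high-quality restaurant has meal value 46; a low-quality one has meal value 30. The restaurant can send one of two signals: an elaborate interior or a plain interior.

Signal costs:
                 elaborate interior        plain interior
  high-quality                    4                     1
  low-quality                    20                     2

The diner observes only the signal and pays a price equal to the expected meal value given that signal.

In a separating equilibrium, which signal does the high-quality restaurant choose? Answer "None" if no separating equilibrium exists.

elaborate interior

Try high-quality → elaborate interior, low-quality → plain interior:
  Under separation the diner infers type exactly: elaborate interior → high-quality (pays 46), plain interior → low-quality (pays 30).
  High-quality: elaborate interior gives 46 − 4 = 42; plain interior gives 30 − 1 = 29. No deviation. ✓
  Low-quality: plain interior gives 30 − 2 = 28; elaborate interior gives 46 − 20 = 26. No deviation. ✓
Both hold — the high-quality type sends elaborate interior.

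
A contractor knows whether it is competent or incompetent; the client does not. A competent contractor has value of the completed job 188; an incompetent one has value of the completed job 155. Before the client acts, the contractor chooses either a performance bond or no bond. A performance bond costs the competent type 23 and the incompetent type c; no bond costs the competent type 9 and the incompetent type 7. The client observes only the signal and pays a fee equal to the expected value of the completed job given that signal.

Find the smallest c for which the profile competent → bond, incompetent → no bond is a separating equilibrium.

Under separation: bond → competent (pays 188); no bond → incompetent (pays 155).
Competent: 188 − 23 = 165 ≥ 155 − 9 = 146. Holds regardless of c. ✓
Incompetent: 155 − 7 ≥ 188 − c, so c ≥ 188 − 148 = 40.

40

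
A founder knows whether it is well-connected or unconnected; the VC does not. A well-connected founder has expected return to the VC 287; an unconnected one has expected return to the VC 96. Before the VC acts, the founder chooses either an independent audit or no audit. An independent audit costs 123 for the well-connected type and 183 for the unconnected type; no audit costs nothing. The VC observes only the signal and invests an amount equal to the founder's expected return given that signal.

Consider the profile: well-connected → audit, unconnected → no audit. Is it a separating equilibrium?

Under separation the VC infers type exactly: audit → well-connected (pays 287), no audit → unconnected (pays 96).
Well-connected: audit gives 287 − 123 = 164; no audit gives 96 − 0 = 96. No deviation. ✓
Unconnected: no audit gives 96 − 0 = 96; audit gives 287 − 183 = 104. Would deviate. ✗

No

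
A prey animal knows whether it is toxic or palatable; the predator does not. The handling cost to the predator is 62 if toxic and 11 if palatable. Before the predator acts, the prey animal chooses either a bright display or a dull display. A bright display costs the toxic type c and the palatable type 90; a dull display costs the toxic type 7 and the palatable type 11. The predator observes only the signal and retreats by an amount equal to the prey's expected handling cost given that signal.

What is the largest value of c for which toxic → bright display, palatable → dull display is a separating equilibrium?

58

Under separation: bright display → toxic (pays 62); dull display → palatable (pays 11).
Palatable: 11 − 11 = 0 ≥ 62 − 90 = -28. Holds regardless of c. ✓
Toxic: 62 − c ≥ 11 − 7, so c ≤ 62 − 4 = 58.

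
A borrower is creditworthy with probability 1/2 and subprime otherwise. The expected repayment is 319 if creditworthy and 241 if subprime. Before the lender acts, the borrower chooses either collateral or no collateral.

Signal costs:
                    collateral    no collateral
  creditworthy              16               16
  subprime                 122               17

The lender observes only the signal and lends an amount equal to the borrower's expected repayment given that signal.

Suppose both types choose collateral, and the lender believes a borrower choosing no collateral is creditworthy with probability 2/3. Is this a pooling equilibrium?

At the pooled signal (collateral) the lender holds the prior 1/2 and pays 1/2·319 + 1/2·241 = 280. Off-path (no collateral) belief 2/3 gives 2/3·319 + 1/3·241 = 293.
Creditworthy: collateral gives 280 − 16 = 264; no collateral gives 293 − 16 = 277. Deviates. ✗
Subprime: collateral gives 280 − 122 = 158; no collateral gives 293 − 17 = 276. Deviates. ✗

No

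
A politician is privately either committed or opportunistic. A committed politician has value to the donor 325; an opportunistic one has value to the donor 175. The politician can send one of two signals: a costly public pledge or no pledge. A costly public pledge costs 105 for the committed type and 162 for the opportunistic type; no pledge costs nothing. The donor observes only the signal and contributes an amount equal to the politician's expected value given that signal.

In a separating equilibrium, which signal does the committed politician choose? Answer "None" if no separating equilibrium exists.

Try committed → pledge, opportunistic → no pledge:
  If types separate, pledge earns payment 325 and no pledge earns 175.
  Committed: pledge gives 325 − 105 = 220; no pledge gives 175 − 0 = 175. No deviation. ✓
  Opportunistic: no pledge gives 175 − 0 = 175; pledge gives 325 − 162 = 163. No deviation. ✓
Both hold — the committed type sends pledge.

pledge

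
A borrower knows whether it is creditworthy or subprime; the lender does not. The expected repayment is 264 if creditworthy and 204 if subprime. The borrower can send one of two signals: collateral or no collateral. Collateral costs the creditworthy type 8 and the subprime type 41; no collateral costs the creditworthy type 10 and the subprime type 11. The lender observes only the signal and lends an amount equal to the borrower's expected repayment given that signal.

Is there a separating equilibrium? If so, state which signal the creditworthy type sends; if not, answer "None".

Try creditworthy → collateral, subprime → no collateral:
  If types separate, collateral earns payment 264 and no collateral earns 204.
  Creditworthy: collateral gives 264 − 8 = 256; no collateral gives 204 − 10 = 194. No deviation. ✓
  Subprime: no collateral gives 204 − 11 = 193; collateral gives 264 − 41 = 223. Would deviate. ✗
Try creditworthy → no collateral, subprime → collateral:
  If types separate, no collateral earns payment 264 and collateral earns 204.
  Creditworthy: no collateral gives 264 − 10 = 254; collateral gives 204 − 8 = 196. No deviation. ✓
  Subprime: collateral gives 204 − 41 = 163; no collateral gives 264 − 11 = 253. Would deviate. ✗
Neither assignment is incentive-compatible.

None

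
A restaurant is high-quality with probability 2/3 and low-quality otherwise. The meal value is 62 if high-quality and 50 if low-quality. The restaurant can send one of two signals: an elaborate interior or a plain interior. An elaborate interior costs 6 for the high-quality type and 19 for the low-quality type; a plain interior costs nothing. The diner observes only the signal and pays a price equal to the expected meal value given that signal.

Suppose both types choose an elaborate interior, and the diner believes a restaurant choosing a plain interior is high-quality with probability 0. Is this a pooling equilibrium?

At the pooled signal (elaborate interior) the diner holds the prior 2/3 and pays 2/3·62 + 1/3·50 = 58. Off-path (plain interior) belief 0 gives 0·62 + 1·50 = 50.
High-quality: elaborate interior gives 58 − 6 = 52; plain interior gives 50 − 0 = 50. Stays. ✓
Low-quality: elaborate interior gives 58 − 19 = 39; plain interior gives 50 − 0 = 50. Deviates. ✗

No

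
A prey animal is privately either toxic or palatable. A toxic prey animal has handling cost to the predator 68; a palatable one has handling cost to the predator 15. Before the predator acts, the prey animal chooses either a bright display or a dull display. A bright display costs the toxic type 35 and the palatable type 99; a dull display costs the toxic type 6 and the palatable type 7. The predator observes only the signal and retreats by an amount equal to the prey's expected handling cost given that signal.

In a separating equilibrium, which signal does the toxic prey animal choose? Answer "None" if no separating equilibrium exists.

Try toxic → bright display, palatable → dull display:
  If types separate, bright display earns payment 68 and dull display earns 15.
  Toxic: bright display gives 68 − 35 = 33; dull display gives 15 − 6 = 9. No deviation. ✓
  Palatable: dull display gives 15 − 7 = 8; bright display gives 68 − 99 = -31. No deviation. ✓
Both hold — the toxic type sends bright display.

bright display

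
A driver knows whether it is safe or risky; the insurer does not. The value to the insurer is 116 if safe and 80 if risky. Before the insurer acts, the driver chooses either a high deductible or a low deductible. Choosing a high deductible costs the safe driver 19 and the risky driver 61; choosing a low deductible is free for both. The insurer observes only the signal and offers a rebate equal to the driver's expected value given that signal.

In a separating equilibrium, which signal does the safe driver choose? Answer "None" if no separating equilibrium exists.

Try safe → high deductible, risky → low deductible:
  Under separation the insurer infers type exactly: high deductible → safe (pays 116), low deductible → risky (pays 80).
  Safe: high deductible gives 116 − 19 = 97; low deductible gives 80 − 0 = 80. No deviation. ✓
  Risky: low deductible gives 80 − 0 = 80; high deductible gives 116 − 61 = 55. No deviation. ✓
Both hold — the safe type sends high deductible.

high deductible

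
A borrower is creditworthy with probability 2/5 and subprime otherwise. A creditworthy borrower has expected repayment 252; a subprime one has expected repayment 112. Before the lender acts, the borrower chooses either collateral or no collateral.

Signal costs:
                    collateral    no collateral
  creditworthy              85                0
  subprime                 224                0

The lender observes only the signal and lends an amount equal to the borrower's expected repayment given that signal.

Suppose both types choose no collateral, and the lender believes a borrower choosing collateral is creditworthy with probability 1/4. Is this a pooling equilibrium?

On the equilibrium path (no collateral) the lender holds the prior 2/5 and pays 2/5·252 + 3/5·112 = 168. Off-path (collateral) belief 1/4 gives 1/4·252 + 3/4·112 = 147.
Creditworthy: no collateral gives 168 − 0 = 168; collateral gives 147 − 85 = 62. Stays. ✓
Subprime: no collateral gives 168 − 0 = 168; collateral gives 147 − 224 = -77. Stays. ✓
Beliefs are Bayes-consistent on-path and both types best-respond.

Yes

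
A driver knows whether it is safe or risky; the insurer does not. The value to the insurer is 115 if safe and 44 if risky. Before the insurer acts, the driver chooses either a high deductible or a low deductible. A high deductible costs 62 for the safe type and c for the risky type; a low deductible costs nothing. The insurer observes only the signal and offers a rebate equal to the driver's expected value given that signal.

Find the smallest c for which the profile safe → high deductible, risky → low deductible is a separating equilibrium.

Under separation: high deductible → safe (pays 115); low deductible → risky (pays 44).
Safe: 115 − 62 = 53 ≥ 44 − 0 = 44. Holds regardless of c. ✓
Risky: 44 − 0 ≥ 115 − c, so c ≥ 115 − 44 = 71.

71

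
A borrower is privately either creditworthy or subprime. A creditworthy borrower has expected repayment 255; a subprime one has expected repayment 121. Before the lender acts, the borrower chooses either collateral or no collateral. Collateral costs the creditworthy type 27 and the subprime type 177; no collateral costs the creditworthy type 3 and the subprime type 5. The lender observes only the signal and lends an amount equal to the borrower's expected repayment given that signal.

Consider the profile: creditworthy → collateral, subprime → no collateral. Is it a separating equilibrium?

If types separate, collateral earns payment 255 and no collateral earns 121.
Creditworthy: collateral gives 255 − 27 = 228; no collateral gives 121 − 3 = 118. No deviation. ✓
Subprime: no collateral gives 121 − 5 = 116; collateral gives 255 − 177 = 78. No deviation. ✓
Both incentive constraints hold.

Yes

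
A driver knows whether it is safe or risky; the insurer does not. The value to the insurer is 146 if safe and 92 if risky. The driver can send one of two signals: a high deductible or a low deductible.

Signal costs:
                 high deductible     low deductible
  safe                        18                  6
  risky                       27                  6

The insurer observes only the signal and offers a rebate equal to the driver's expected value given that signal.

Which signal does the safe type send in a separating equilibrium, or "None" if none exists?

Try safe → high deductible, risky → low deductible:
  Under separation the insurer infers type exactly: high deductible → safe (pays 146), low deductible → risky (pays 92).
  Safe: high deductible gives 146 − 18 = 128; low deductible gives 92 − 6 = 86. No deviation. ✓
  Risky: low deductible gives 92 − 6 = 86; high deductible gives 146 − 27 = 119. Would deviate. ✗
Try safe → low deductible, risky → high deductible:
  Under separation the insurer infers type exactly: low deductible → safe (pays 146), high deductible → risky (pays 92).
  Safe: low deductible gives 146 − 6 = 140; high deductible gives 92 − 18 = 74. No deviation. ✓
  Risky: high deductible gives 92 − 27 = 65; low deductible gives 146 − 6 = 140. Would deviate. ✗
Neither assignment is incentive-compatible.

None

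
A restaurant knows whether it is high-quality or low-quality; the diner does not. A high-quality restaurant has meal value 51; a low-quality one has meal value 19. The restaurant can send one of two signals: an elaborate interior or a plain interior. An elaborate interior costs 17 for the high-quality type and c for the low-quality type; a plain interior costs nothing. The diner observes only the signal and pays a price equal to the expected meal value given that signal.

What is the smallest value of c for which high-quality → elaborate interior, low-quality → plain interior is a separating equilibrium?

32

Under separation: elaborate interior → high-quality (pays 51); plain interior → low-quality (pays 19).
High-quality: 51 − 17 = 34 ≥ 19 − 0 = 19. Holds regardless of c. ✓
Low-quality: 19 − 0 ≥ 51 − c, so c ≥ 51 − 19 = 32.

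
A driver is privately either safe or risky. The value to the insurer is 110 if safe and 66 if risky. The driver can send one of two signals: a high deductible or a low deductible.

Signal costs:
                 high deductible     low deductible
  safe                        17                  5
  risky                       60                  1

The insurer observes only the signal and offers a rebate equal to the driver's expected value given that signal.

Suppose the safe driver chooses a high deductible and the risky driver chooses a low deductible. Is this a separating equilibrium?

Yes

If types separate, high deductible earns payment 110 and low deductible earns 66.
Safe: high deductible gives 110 − 17 = 93; low deductible gives 66 − 5 = 61. No deviation. ✓
Risky: low deductible gives 66 − 1 = 65; high deductible gives 110 − 60 = 50. No deviation. ✓
Neither type gains from mimicking the other.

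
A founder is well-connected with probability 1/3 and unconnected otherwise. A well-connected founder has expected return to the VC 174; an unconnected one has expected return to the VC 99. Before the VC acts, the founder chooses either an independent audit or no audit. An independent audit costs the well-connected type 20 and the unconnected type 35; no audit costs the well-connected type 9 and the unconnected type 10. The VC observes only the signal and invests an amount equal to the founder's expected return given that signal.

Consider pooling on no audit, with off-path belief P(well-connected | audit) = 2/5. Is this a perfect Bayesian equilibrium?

Yes

On the equilibrium path (no audit) the VC holds the prior 1/3 and pays 1/3·174 + 2/3·99 = 124. Off-path (audit) belief 2/5 gives 2/5·174 + 3/5·99 = 129.
Well-connected: no audit gives 124 − 9 = 115; audit gives 129 − 20 = 109. Stays. ✓
Unconnected: no audit gives 124 − 10 = 114; audit gives 129 − 35 = 94. Stays. ✓
Beliefs are Bayes-consistent on-path and both types best-respond.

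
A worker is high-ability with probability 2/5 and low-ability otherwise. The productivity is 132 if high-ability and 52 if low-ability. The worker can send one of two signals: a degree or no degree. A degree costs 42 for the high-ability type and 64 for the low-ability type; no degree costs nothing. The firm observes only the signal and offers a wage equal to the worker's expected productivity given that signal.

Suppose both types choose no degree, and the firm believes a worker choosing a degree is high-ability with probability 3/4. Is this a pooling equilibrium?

Yes

On the equilibrium path (no degree) the firm holds the prior 2/5 and pays 2/5·132 + 3/5·52 = 84. Off-path (degree) belief 3/4 gives 3/4·132 + 1/4·52 = 112.
High-ability: no degree gives 84 − 0 = 84; degree gives 112 − 42 = 70. Stays. ✓
Low-ability: no degree gives 84 − 0 = 84; degree gives 112 − 64 = 48. Stays. ✓
Beliefs are Bayes-consistent on-path and both types best-respond.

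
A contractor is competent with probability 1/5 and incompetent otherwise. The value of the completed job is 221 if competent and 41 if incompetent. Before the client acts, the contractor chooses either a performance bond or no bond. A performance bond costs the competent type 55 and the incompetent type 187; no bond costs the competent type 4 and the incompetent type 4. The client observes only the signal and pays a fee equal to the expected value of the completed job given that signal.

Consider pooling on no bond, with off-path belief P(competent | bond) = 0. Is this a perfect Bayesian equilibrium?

Yes

At the pooled signal (no bond) the client holds the prior 1/5 and pays 1/5·221 + 4/5·41 = 77. Off-path (bond) belief 0 gives 0·221 + 1·41 = 41.
Competent: no bond gives 77 − 4 = 73; bond gives 41 − 55 = -14. Stays. ✓
Incompetent: no bond gives 77 − 4 = 73; bond gives 41 − 187 = -146. Stays. ✓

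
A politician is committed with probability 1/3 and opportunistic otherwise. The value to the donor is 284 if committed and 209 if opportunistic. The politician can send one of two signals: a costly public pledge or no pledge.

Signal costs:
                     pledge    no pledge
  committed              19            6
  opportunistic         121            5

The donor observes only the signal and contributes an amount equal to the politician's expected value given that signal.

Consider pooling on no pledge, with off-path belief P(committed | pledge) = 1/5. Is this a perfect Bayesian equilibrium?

Yes

At the pooled signal (no pledge) the donor holds the prior 1/3 and pays 1/3·284 + 2/3·209 = 234. Off-path (pledge) belief 1/5 gives 1/5·284 + 4/5·209 = 224.
Committed: no pledge gives 234 − 6 = 228; pledge gives 224 − 19 = 205. Stays. ✓
Opportunistic: no pledge gives 234 − 5 = 229; pledge gives 224 − 121 = 103. Stays. ✓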